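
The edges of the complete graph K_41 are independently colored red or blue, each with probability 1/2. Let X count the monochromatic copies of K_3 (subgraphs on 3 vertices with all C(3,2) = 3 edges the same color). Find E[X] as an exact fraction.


Let X = Σ_S X_S over the C(41, 3) = 10660 subsets S of size 3, where X_S = 1 if the K_3 on S is monochromatic.
For a fixed S, the K_3 on S has C(3, 2) = 3 edges. P[all 3 edges red] = (1/2)^3, and likewise for blue, so P[monochromatic] = 2·(1/2)^3 = 2^{1 − 3} = 1/4.
By linearity of expectation: E[X] = C(41, 3) · 2^{1 − 3} = 10660 · 1/4 = 2665.
Numerically: E[X] ≈ 2665.000000.

E[X] = C(41,3)·2^(1−C(3,2)) = 2665 ≈ 2665.000000.


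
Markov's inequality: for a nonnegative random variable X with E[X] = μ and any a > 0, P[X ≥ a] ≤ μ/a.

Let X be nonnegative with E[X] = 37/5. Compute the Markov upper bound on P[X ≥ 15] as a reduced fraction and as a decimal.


μ = E[X] = 37/5, a = 15.
Markov: P[X ≥ 15] ≤ μ/a = (37/5)/15 = 37/75.
Numerically: ≈ 0.4933.
(Since a = 15 > μ = 7.4000, the bound 37/75 is < 1 and informative.)

P[X ≥ 15] ≤ 37/75 ≈ 0.4933.


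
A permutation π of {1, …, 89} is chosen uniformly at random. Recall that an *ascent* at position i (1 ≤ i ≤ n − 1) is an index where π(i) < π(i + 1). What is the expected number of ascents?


Write X = Σ X_I over i = 1, …, 88, with X_I the indicator of one ascent.
There are 88 indicators.
For each fixed i, the pair (π(i), π(i+1)) is a uniformly random ordered pair of distinct values from {1, …, 89}; by symmetry P[π(i) < π(i+1)] = 1/2.
By linearity: E[X] = 88 · (1/2) = (89 − 1) · (1/2) = 44 ≈ 44.00000.

E[X] = 44 = 44.00000.


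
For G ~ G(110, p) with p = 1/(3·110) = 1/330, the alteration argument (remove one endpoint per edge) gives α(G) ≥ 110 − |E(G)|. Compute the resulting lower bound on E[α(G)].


E[|E(G)|] = C(110, 2)·p = 5995 · (1/330) = 109/6.
E[α(G)] ≥ n − E[|E(G)|] = 110 − 109/6 = 551/6.
Numerically: ≈ 91.8333.
(This is only a lower bound; the true E[α(G)] may be larger.)

E[α(G)] ≥ 551/6 ≈ 91.8333.


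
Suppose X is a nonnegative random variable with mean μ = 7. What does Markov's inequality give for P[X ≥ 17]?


μ = E[X] = 7, a = 17.
Markov: P[X ≥ 17] ≤ μ/a = (7)/17 = 7/17.
Numerically: ≈ 0.41176.
(Since a = 17 > μ = 7.00000, the bound 7/17 is < 1 and informative.)

P[X ≥ 17] ≤ 7/17 ≈ 0.41176.


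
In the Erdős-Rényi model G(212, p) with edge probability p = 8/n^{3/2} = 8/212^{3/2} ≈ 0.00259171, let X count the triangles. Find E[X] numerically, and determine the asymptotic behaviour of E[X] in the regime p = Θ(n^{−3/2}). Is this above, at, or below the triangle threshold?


Number of potential triangles: C(212, 3) = 1565620.
Each occurs with probability p³ ≈ (0.00259171)³ ≈ 1.74083892e-08.
By linearity: E[X] = C(212, 3)·p³ ≈ 1565620 · 1.74083892e-08 ≈ 0.027255.
Since α = 3/2 > 1, p = c/n^{3/2} = o(1/n) is below the triangle threshold p ~ 1/n. Asymptotically E[X] ~ (c³/6)·n^{3(1−α)} = (8³/6)·n^{-1.5} → 0, so by Markov's inequality G has no triangles w.h.p.

E[X] ≈ 0.027255; in regime p = Θ(1/n^{3/2}) E[X] tends to 0 (below the triangle threshold p ~ 1/n).


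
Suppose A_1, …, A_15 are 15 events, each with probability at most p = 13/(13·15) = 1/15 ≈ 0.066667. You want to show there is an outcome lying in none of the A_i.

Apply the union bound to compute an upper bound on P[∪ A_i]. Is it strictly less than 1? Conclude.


Union bound: P[∪_{i=1}^{15} A_i] ≤ Σ_i P[A_i] ≤ 15·p = 15·(1/15) = 1.
Numerically: 1 ≈ 1.000000.
Is 1 < 1? NO.
Since the bound 1 is ≥ 1, the union bound is uninformative here; it does NOT by itself certify existence.

15·p = 1 ≈ 1.000000; existence NOT certified by the union bound.


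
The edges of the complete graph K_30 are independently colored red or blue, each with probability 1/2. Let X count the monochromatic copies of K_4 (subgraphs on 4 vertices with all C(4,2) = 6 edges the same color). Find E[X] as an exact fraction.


Let X = Σ_S X_S over the C(30, 4) = 27405 subsets S of size 4, where X_S = 1 if the K_4 on S is monochromatic.
For a fixed S, the K_4 on S has C(4, 2) = 6 edges. P[all 6 edges red] = (1/2)^6, and likewise for blue, so P[monochromatic] = 2·(1/2)^6 = 2^{1 − 6} = 1/32.
By linearity: E[X] = C(30, 4) · 2^{1 − 6} = 27405 · 1/32 = 27405/32.
Numerically: E[X] ≈ 856.4062.

E[X] = C(30,4)·2^(1−C(4,2)) = 27405/32 ≈ 856.4062.


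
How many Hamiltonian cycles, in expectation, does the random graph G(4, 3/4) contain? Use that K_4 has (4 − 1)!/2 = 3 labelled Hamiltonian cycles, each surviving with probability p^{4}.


K_4 has (4 − 1)!/2 = 3 labelled Hamiltonian cycles.
For each such Hamiltonian cycle H, let X_H = 1 if all 4 edges of H are present in G. Then P[X_H = 1] = p^{4} = (3/4)^{4} = 81/256.
By linearity: E[X] = Σ_H E[X_H] = 3 · p^{4} = 3 · 81/256 = 243/256.
Numerically: E[X] ≈ 0.949219.

E[X] = 3 · (3/4)^{4} = 243/256 ≈ 0.949219.


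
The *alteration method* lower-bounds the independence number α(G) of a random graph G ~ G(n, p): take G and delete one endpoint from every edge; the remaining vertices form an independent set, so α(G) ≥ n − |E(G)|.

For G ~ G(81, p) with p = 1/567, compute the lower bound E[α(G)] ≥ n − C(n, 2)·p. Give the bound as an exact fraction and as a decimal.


E[|E(G)|] = C(81, 2)·p = 3240 · (1/567) = 40/7.
E[α(G)] ≥ n − E[|E(G)|] = 81 − 40/7 = 527/7.
Numerically: ≈ 75.28571.
(This is only a lower bound; the true E[α(G)] may be larger.)

E[α(G)] ≥ 527/7 ≈ 75.28571.


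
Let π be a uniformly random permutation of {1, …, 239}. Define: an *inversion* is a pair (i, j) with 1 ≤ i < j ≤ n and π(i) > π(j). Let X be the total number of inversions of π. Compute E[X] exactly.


Write X = Σ X_I over the C(239, 2) = 28441 pairs i < j, with X_I the indicator of one inversion.
There are 28441 indicators.
For each fixed pair i < j, the values π(i) and π(j) are two distinct elements of {1, …, 239} in uniformly random order; by symmetry P[π(i) > π(j)] = 1/2.
By linearity: E[X] = 28441 · (1/2) = C(239, 2) · (1/2) = 28441/2 = 28441/2 ≈ 14220.5000.

E[X] = 28441/2 = 14220.5000.


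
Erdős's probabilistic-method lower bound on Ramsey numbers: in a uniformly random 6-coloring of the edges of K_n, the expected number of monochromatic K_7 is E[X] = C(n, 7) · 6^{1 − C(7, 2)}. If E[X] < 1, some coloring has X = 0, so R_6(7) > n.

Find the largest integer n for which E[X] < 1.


We need C(n, 7) · 6^{1 − 21} < 1, i.e. C(n, 7) < 6^{21 − 1} = 3656158440062976.
Check values of n near the boundary:
  n = 563: C(563, 7) = 3426622515769596; 3426622515769596 < 3656158440062976? YES
  n = 564: C(564, 7) = 3469685994423792; 3469685994423792 < 3656158440062976? YES
  n = 565: C(565, 7) = 3513212521235560; 3513212521235560 < 3656158440062976? YES
  n = 566: C(566, 7) = 3557206237959440; 3557206237959440 < 3656158440062976? YES
  n = 567: C(567, 7) = 3601671315933933; 3601671315933933 < 3656158440062976? YES
  n = 568: C(568, 7) = 3646611956239704; 3646611956239704 < 3656158440062976? YES
  n = 569: C(569, 7) = 3692032389858348; 3692032389858348 < 3656158440062976? NO
The largest n with C(n, 7) < 3656158440062976 is n = 568 (where E[X] = 16882462760369/16926659444736 ≈ 0.9974). Hence R_6(7) > 568, i.e. R_6(7) ≥ 569.

Largest n = 568; hence R_6(7) > 568.


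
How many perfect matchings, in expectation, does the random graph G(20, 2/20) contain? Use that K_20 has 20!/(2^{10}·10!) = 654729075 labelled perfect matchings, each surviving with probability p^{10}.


K_20 has 20!/(2^{10}·10!) = 654729075 labelled perfect matchings.
For each such perfect matching H, let X_H = 1 if all 10 edges of H are present in G. Then P[X_H = 1] = p^{10} = (1/10)^{10} = 1/10000000000.
By linearity: E[X] = Σ_H E[X_H] = 654729075 · p^{10} = 654729075 · 1/10000000000 = 26189163/400000000.
Numerically: E[X] ≈ 0.0655.

E[X] = 654729075 · (1/10)^{10} = 26189163/400000000 ≈ 0.0655.


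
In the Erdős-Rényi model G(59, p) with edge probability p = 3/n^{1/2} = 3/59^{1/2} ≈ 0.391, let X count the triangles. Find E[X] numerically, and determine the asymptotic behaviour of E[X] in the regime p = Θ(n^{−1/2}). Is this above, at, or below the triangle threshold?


Number of potential triangles: C(59, 3) = 32509.
Each occurs with probability p³ ≈ (0.391)³ ≈ 5.95780e-02.
By linearity: E[X] = C(59, 3)·p³ ≈ 32509 · 5.95780e-02 ≈ 1936.820.
Since α = 1/2 < 1, p = c/n^{1/2} ≫ 1/n is above the triangle threshold p ~ 1/n. Asymptotically E[X] ~ (c³/6)·n^{3(1−α)} = (3³/6)·n^{1.5} → ∞; triangles are abundant w.h.p.

E[X] ≈ 1936.820; in regime p = Θ(1/n^{1/2}) E[X] diverges (above the triangle threshold p ~ 1/n).


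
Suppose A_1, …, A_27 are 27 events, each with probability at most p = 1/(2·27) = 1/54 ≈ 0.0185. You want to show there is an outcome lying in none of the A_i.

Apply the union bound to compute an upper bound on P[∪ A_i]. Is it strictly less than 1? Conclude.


Union bound: P[∪_{i=1}^{27} A_i] ≤ Σ_i P[A_i] ≤ 27·p = 27·(1/54) = 1/2.
Numerically: 1/2 ≈ 0.5000.
Is 1/2 < 1? YES.
Since P[∪ A_i] ≤ 1/2 < 1, the complement has P[∩ A_i^c] ≥ 1 − 1/2 = 1/2 > 0, so some outcome avoids every A_i.

27·p = 1/2 ≈ 0.5000; existence CERTIFIED by the union bound.


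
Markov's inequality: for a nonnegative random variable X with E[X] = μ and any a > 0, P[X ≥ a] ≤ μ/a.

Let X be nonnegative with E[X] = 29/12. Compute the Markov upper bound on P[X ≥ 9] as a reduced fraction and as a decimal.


μ = E[X] = 29/12, a = 9.
Markov: P[X ≥ 9] ≤ μ/a = (29/12)/9 = 29/108.
Numerically: ≈ 0.26852.
(Since a = 9 > μ = 2.41667, the bound 29/108 is < 1 and informative.)

P[X ≥ 9] ≤ 29/108 ≈ 0.26852.


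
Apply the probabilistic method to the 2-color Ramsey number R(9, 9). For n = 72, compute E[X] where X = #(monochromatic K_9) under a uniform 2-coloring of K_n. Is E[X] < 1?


E[X] = C(72, 9) · 2^{1 − 36} = 85113005120 · 2^{−35} = 85113005120/34359738368.
As a reduced fraction: E[X] = 1329890705/536870912 ≈ 2.47711.
Is E[X] < 1? NO.
Since E[X] ≥ 1, the first-moment bound is inconclusive at n = 72; it does NOT by itself certify R(9, 9) > 72.

E[X] = 1329890705/536870912 ≈ 2.47711; E[X] ≥ 1; first-moment method inconclusive here.


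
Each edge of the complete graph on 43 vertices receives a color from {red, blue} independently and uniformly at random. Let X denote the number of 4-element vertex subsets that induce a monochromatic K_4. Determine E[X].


Let X = Σ_S X_S over the C(43, 4) = 123410 subsets S of size 4, where X_S = 1 if the K_4 on S is monochromatic.
For a fixed S, the K_4 on S has C(4, 2) = 6 edges. P[all 6 edges red] = (1/2)^6, and likewise for blue, so P[monochromatic] = 2·(1/2)^6 = 2^{1 − 6} = 1/32.
By linearity of expectation: E[X] = C(43, 4) · 2^{1 − 6} = 123410 · 1/32 = 61705/16.
Numerically: E[X] ≈ 3856.562500.

E[X] = C(43,4)·2^(1−C(4,2)) = 61705/16 ≈ 3856.562500.


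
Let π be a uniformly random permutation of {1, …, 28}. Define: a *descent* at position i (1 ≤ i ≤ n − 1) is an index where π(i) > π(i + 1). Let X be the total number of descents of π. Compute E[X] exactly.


Write X = Σ X_I over i = 1, …, 27, with X_I the indicator of one descent.
There are 27 indicators.
For each fixed i, the pair (π(i), π(i+1)) is a uniformly random ordered pair of distinct values from {1, …, 28}; by symmetry P[π(i) > π(i+1)] = 1/2.
By linearity: E[X] = 27 · (1/2) = (28 − 1) · (1/2) = 27/2 ≈ 13.500.

E[X] = 27/2 = 13.500.


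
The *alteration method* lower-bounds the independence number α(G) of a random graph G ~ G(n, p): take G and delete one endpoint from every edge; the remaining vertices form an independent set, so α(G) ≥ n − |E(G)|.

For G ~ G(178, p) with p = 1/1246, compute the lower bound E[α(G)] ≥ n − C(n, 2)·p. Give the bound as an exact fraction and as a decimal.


E[|E(G)|] = C(178, 2)·p = 15753 · (1/1246) = 177/14.
E[α(G)] ≥ n − E[|E(G)|] = 178 − 177/14 = 2315/14.
Numerically: ≈ 165.357143.
(This is only a lower bound; the true E[α(G)] may be larger.)

E[α(G)] ≥ 2315/14 ≈ 165.357143.


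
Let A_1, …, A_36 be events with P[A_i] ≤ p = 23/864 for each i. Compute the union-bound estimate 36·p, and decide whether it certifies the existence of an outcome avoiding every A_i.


Union bound: P[∪_{i=1}^{36} A_i] ≤ Σ_i P[A_i] ≤ 36·p = 36·(23/864) = 23/24.
Numerically: 23/24 ≈ 0.9583.
Is 23/24 < 1? YES.
Since P[∪ A_i] ≤ 23/24 < 1, the complement has P[∩ A_i^c] ≥ 1 − 23/24 = 1/24 > 0, so some outcome avoids every A_i.

36·p = 23/24 ≈ 0.9583; existence CERTIFIED by the union bound.


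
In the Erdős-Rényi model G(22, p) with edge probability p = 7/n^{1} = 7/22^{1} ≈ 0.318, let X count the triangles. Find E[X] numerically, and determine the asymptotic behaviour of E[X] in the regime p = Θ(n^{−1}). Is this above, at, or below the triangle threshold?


Number of potential triangles: C(22, 3) = 1540.
Each occurs with probability p³ ≈ (0.318)³ ≈ 3.22126e-02.
By linearity: E[X] = C(22, 3)·p³ ≈ 1540 · 3.22126e-02 ≈ 49.607.
Here α = 1, so p = 7/n is exactly at the triangle threshold p ~ 1/n. Asymptotically E[X] → c³/6 = 7³/6 = 343/6 ≈ 57.167, a bounded constant. In this regime the triangle count is asymptotically Poisson(c³/6).

E[X] ≈ 49.607; in regime p = Θ(1/n^{1}) E[X] stays bounded (at the triangle threshold p ~ 1/n).


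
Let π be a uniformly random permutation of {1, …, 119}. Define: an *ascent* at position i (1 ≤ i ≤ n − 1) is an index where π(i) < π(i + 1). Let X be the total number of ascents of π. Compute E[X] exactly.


Write X = Σ X_I over i = 1, …, 118, with X_I the indicator of one ascent.
There are 118 indicators.
For each fixed i, the pair (π(i), π(i+1)) is a uniformly random ordered pair of distinct values from {1, …, 119}; by symmetry P[π(i) < π(i+1)] = 1/2.
By linearity: E[X] = 118 · (1/2) = (119 − 1) · (1/2) = 59 ≈ 59.0000.

E[X] = 59 = 59.0000.


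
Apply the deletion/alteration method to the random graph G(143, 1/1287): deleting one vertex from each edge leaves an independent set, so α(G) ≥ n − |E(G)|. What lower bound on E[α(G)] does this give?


E[|E(G)|] = C(143, 2)·p = 10153 · (1/1287) = 71/9.
E[α(G)] ≥ n − E[|E(G)|] = 143 − 71/9 = 1216/9.
Numerically: ≈ 135.11111.
(This is only a lower bound; the true E[α(G)] may be larger.)

E[α(G)] ≥ 1216/9 ≈ 135.11111.


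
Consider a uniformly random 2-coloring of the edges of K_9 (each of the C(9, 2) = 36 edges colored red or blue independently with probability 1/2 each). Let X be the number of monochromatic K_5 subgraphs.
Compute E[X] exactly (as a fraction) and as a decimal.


Let X = Σ_S X_S over the C(9, 5) = 126 subsets S of size 5, where X_S = 1 if the K_5 on S is monochromatic.
For a fixed S, the K_5 on S has C(5, 2) = 10 edges. P[all 10 edges red] = (1/2)^10, and likewise for blue, so P[monochromatic] = 2·(1/2)^10 = 2^{1 − 10} = 1/512.
Summing: E[X] = C(9, 5) · 2^{1 − 10} = 126 · 1/512 = 63/256.
Numerically: E[X] ≈ 0.2461.

E[X] = C(9,5)·2^(1−C(5,2)) = 63/256 ≈ 0.2461.


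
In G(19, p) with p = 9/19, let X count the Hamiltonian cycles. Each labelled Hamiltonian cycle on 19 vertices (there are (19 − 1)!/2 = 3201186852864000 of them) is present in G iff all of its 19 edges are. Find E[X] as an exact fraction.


K_19 has (19 − 1)!/2 = 3201186852864000 labelled Hamiltonian cycles.
For each such Hamiltonian cycle H, let X_H = 1 if all 19 edges of H are present in G. Then P[X_H = 1] = p^{19} = (9/19)^{19} = 1350851717672992089/1978419655660313589123979.
By linearity of expectation: E[X] = Σ_H E[X_H] = 3201186852864000 · p^{19} = 3201186852864000 · 1350851717672992089/1978419655660313589123979 = 4324328758783534194876278992896000/1978419655660313589123979.
Numerically: E[X] ≈ 2.186e+09.

E[X] = 3201186852864000 · (9/19)^{19} = 4324328758783534194876278992896000/1978419655660313589123979 ≈ 2.186e+09.


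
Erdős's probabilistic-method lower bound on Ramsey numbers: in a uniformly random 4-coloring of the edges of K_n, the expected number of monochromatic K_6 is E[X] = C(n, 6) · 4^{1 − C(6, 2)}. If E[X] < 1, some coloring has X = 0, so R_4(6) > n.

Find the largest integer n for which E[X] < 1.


We need C(n, 6) · 4^{1 − 15} < 1, i.e. C(n, 6) < 4^{15 − 1} = 268435456.
Check values of n near the boundary:
  n = 77: C(77, 6) = 237093780; 237093780 < 268435456? YES
  n = 78: C(78, 6) = 256851595; 256851595 < 268435456? YES
  n = 79: C(79, 6) = 277962685; 277962685 < 268435456? NO
The largest n with C(n, 6) < 268435456 is n = 78 (where E[X] = 256851595/268435456 ≈ 0.957). Hence R_4(6) > 78, i.e. R_4(6) ≥ 79.

Largest n = 78; hence R_4(6) > 78.


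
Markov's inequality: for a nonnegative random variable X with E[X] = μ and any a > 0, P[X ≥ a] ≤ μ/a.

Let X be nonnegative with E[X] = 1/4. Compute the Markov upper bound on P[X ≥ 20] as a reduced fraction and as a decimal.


μ = E[X] = 1/4, a = 20.
Markov: P[X ≥ 20] ≤ μ/a = (1/4)/20 = 1/80.
Numerically: ≈ 0.01250.
(Since a = 20 > μ = 0.25000, the bound 1/80 is < 1 and informative.)

P[X ≥ 20] ≤ 1/80 ≈ 0.01250.


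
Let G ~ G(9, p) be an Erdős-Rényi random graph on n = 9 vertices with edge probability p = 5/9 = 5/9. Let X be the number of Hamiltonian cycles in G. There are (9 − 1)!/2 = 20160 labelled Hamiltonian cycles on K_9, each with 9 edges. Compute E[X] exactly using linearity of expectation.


K_9 has (9 − 1)!/2 = 20160 labelled Hamiltonian cycles.
For each such Hamiltonian cycle H, let X_H = 1 if all 9 edges of H are present in G. Then P[X_H = 1] = p^{9} = (5/9)^{9} = 1953125/387420489.
Summing the indicators: E[X] = Σ_H E[X_H] = 20160 · p^{9} = 20160 · 1953125/387420489 = 4375000000/43046721.
Numerically: E[X] ≈ 101.634.

E[X] = 20160 · (5/9)^{9} = 4375000000/43046721 ≈ 101.634.


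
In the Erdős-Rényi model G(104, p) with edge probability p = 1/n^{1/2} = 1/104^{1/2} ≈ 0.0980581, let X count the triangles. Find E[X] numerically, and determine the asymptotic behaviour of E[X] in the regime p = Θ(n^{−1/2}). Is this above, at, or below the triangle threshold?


Number of potential triangles: C(104, 3) = 182104.
Each occurs with probability p³ ≈ (0.0980581)³ ≈ 9.42866034e-04.
By linearity: E[X] = C(104, 3)·p³ ≈ 182104 · 9.42866034e-04 ≈ 171.699676.
Since α = 1/2 < 1, p = c/n^{1/2} ≫ 1/n is above the triangle threshold p ~ 1/n. Asymptotically E[X] ~ (c³/6)·n^{3(1−α)} = (1³/6)·n^{1.5} → ∞; triangles are abundant w.h.p.

E[X] ≈ 171.699676; in regime p = Θ(1/n^{1/2}) E[X] diverges (above the triangle threshold p ~ 1/n).


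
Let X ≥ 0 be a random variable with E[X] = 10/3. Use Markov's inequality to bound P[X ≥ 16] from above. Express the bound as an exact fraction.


μ = E[X] = 10/3, a = 16.
Markov: P[X ≥ 16] ≤ μ/a = (10/3)/16 = 5/24.
Numerically: ≈ 0.208333.
(Since a = 16 > μ = 3.333333, the bound 5/24 is < 1 and informative.)

P[X ≥ 16] ≤ 5/24 ≈ 0.208333.


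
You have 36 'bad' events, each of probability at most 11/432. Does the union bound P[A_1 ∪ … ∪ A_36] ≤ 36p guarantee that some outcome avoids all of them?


Union bound: P[∪_{i=1}^{36} A_i] ≤ Σ_i P[A_i] ≤ 36·p = 36·(11/432) = 11/12.
Numerically: 11/12 ≈ 0.917.
Is 11/12 < 1? YES.
Since P[∪ A_i] ≤ 11/12 < 1, the complement has P[∩ A_i^c] ≥ 1 − 11/12 = 1/12 > 0, so some outcome avoids every A_i.

36·p = 11/12 ≈ 0.917; existence CERTIFIED by the union bound.


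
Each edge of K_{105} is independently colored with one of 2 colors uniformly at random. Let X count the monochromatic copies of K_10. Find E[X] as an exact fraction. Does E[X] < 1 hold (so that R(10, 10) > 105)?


E[X] = C(105, 10) · 2^{1 − 45} = 28848458598960 · 2^{−44} = 28848458598960/17592186044416.
As a reduced fraction: E[X] = 1803028662435/1099511627776 ≈ 1.6398.
Is E[X] < 1? NO.
Since E[X] ≥ 1, the first-moment bound is inconclusive at n = 105; it does NOT by itself certify R(10, 10) > 105.

E[X] = 1803028662435/1099511627776 ≈ 1.6398; E[X] ≥ 1; first-moment method inconclusive here.


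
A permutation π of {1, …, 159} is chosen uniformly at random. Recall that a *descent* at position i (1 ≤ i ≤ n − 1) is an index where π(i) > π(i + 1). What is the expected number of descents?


Write X = Σ X_I over i = 1, …, 158, with X_I the indicator of one descent.
There are 158 indicators.
For each fixed i, the pair (π(i), π(i+1)) is a uniformly random ordered pair of distinct values from {1, …, 159}; by symmetry P[π(i) > π(i+1)] = 1/2.
By linearity: E[X] = 158 · (1/2) = (159 − 1) · (1/2) = 79 ≈ 79.00000.

E[X] = 79 = 79.00000.


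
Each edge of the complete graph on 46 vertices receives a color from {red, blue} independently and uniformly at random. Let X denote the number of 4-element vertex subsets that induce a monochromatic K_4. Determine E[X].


Let X = Σ_S X_S over the C(46, 4) = 163185 subsets S of size 4, where X_S = 1 if the K_4 on S is monochromatic.
For a fixed S, the K_4 on S has C(4, 2) = 6 edges. P[all 6 edges red] = (1/2)^6, and likewise for blue, so P[monochromatic] = 2·(1/2)^6 = 2^{1 − 6} = 1/32.
Summing: E[X] = C(46, 4) · 2^{1 − 6} = 163185 · 1/32 = 163185/32.
Numerically: E[X] ≈ 5099.5312.

E[X] = C(46,4)·2^(1−C(4,2)) = 163185/32 ≈ 5099.5312.


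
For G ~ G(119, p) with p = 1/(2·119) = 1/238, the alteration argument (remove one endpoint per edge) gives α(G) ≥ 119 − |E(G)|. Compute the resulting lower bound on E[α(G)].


E[|E(G)|] = C(119, 2)·p = 7021 · (1/238) = 59/2.
E[α(G)] ≥ n − E[|E(G)|] = 119 − 59/2 = 179/2.
Numerically: ≈ 89.5000.
(This is only a lower bound; the true E[α(G)] may be larger.)

E[α(G)] ≥ 179/2 ≈ 89.5000.


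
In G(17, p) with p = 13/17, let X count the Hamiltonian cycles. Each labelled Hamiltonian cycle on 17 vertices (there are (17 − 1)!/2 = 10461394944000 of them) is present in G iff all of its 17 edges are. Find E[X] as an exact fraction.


K_17 has (17 − 1)!/2 = 10461394944000 labelled Hamiltonian cycles.
For each such Hamiltonian cycle H, let X_H = 1 if all 17 edges of H are present in G. Then P[X_H = 1] = p^{17} = (13/17)^{17} = 8650415919381337933/827240261886336764177.
Summing the indicators: E[X] = Σ_H E[X_H] = 10461394944000 · p^{17} = 10461394944000 · 8650415919381337933/827240261886336764177 = 90495417362513040260241610752000/827240261886336764177.
Numerically: E[X] ≈ 1.09394e+11.

E[X] = 10461394944000 · (13/17)^{17} = 90495417362513040260241610752000/827240261886336764177 ≈ 1.09394e+11.


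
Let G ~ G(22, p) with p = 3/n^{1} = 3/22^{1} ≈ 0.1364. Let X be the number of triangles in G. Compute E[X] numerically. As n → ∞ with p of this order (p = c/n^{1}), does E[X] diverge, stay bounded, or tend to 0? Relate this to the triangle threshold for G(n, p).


Number of potential triangles: C(22, 3) = 1540.
Each occurs with probability p³ ≈ (0.1364)³ ≈ 2.535687e-03.
By linearity: E[X] = C(22, 3)·p³ ≈ 1540 · 2.535687e-03 ≈ 3.9050.
Here α = 1, so p = 3/n is exactly at the triangle threshold p ~ 1/n. Asymptotically E[X] → c³/6 = 3³/6 = 9/2 ≈ 4.5000, a bounded constant. In this regime the triangle count is asymptotically Poisson(c³/6).

E[X] ≈ 3.9050; in regime p = Θ(1/n^{1}) E[X] stays bounded (at the triangle threshold p ~ 1/n).


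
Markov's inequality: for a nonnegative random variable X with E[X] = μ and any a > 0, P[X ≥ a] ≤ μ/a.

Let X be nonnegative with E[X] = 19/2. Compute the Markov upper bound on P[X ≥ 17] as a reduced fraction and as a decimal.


μ = E[X] = 19/2, a = 17.
Markov: P[X ≥ 17] ≤ μ/a = (19/2)/17 = 19/34.
Numerically: ≈ 0.559.
(Since a = 17 > μ = 9.500, the bound 19/34 is < 1 and informative.)

P[X ≥ 17] ≤ 19/34 ≈ 0.559.


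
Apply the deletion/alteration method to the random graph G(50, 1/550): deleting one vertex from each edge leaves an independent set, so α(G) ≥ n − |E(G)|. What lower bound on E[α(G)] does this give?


E[|E(G)|] = C(50, 2)·p = 1225 · (1/550) = 49/22.
E[α(G)] ≥ n − E[|E(G)|] = 50 − 49/22 = 1051/22.
Numerically: ≈ 47.773.
(This is only a lower bound; the true E[α(G)] may be larger.)

E[α(G)] ≥ 1051/22 ≈ 47.773.


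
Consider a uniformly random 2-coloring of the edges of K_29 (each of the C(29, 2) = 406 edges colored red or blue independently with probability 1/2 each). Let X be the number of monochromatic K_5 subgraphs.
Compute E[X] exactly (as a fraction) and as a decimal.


Let X = Σ_S X_S over the C(29, 5) = 118755 subsets S of size 5, where X_S = 1 if the K_5 on S is monochromatic.
For a fixed S, the K_5 on S has C(5, 2) = 10 edges. P[all 10 edges red] = (1/2)^10, and likewise for blue, so P[monochromatic] = 2·(1/2)^10 = 2^{1 − 10} = 1/512.
By linearity: E[X] = C(29, 5) · 2^{1 − 10} = 118755 · 1/512 = 118755/512.
Numerically: E[X] ≈ 231.9434.

E[X] = C(29,5)·2^(1−C(5,2)) = 118755/512 ≈ 231.9434.


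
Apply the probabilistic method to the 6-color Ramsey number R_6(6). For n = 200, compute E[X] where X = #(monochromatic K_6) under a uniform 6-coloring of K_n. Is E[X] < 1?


E[X] = C(200, 6) · 6^{1 − 15} = 82408626300 · 6^{−14} = 82408626300/78364164096.
As a reduced fraction: E[X] = 6867385525/6530347008 ≈ 1.052.
Is E[X] < 1? NO.
Since E[X] ≥ 1, the first-moment bound is inconclusive at n = 200; it does NOT by itself certify R_6(6) > 200.

E[X] = 6867385525/6530347008 ≈ 1.052; E[X] ≥ 1; first-moment method inconclusive here.


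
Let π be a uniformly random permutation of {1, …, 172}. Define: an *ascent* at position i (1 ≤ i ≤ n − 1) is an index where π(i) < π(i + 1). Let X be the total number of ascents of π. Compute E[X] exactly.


Write X = Σ X_I over i = 1, …, 171, with X_I the indicator of one ascent.
There are 171 indicators.
For each fixed i, the pair (π(i), π(i+1)) is a uniformly random ordered pair of distinct values from {1, …, 172}; by symmetry P[π(i) < π(i+1)] = 1/2.
By linearity: E[X] = 171 · (1/2) = (172 − 1) · (1/2) = 171/2 ≈ 85.500.

E[X] = 171/2 = 85.500.


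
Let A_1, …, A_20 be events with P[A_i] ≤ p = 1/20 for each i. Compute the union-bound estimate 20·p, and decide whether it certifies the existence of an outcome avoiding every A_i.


Union bound: P[∪_{i=1}^{20} A_i] ≤ Σ_i P[A_i] ≤ 20·p = 20·(1/20) = 1.
Numerically: 1 ≈ 1.000.
Is 1 < 1? NO.
Since the bound 1 is ≥ 1, the union bound is uninformative here; it does NOT by itself certify existence.

20·p = 1 ≈ 1.000; existence NOT certified by the union bound.


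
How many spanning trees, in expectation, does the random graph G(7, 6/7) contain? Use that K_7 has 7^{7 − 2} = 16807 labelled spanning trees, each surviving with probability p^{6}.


K_7 has 7^{7 − 2} = 16807 labelled spanning trees.
For each such spanning tree H, let X_H = 1 if all 6 edges of H are present in G. Then P[X_H = 1] = p^{6} = (6/7)^{6} = 46656/117649.
By linearity of expectation: E[X] = Σ_H E[X_H] = 16807 · p^{6} = 16807 · 46656/117649 = 46656/7.
Numerically: E[X] ≈ 6.67e+03.

E[X] = 16807 · (6/7)^{6} = 46656/7 ≈ 6.67e+03.


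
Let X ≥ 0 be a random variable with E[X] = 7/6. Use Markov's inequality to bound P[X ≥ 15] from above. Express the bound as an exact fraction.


μ = E[X] = 7/6, a = 15.
Markov: P[X ≥ 15] ≤ μ/a = (7/6)/15 = 7/90.
Numerically: ≈ 0.0778.
(Since a = 15 > μ = 1.1667, the bound 7/90 is < 1 and informative.)

P[X ≥ 15] ≤ 7/90 ≈ 0.0778.


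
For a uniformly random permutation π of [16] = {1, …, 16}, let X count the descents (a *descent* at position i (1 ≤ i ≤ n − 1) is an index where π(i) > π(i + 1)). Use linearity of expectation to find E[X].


Write X = Σ X_I over i = 1, …, 15, with X_I the indicator of one descent.
There are 15 indicators.
For each fixed i, the pair (π(i), π(i+1)) is a uniformly random ordered pair of distinct values from {1, …, 16}; by symmetry P[π(i) > π(i+1)] = 1/2.
By linearity: E[X] = 15 · (1/2) = (16 − 1) · (1/2) = 15/2 ≈ 7.500.

E[X] = 15/2 = 7.500.


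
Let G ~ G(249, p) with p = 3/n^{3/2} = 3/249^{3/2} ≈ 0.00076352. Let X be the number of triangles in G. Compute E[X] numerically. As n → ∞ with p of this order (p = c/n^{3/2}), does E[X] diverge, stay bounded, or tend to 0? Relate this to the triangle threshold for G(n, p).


Number of potential triangles: C(249, 3) = 2542124.
Each occurs with probability p³ ≈ (0.00076352)³ ≈ 4.4510933e-10.
By linearity: E[X] = C(249, 3)·p³ ≈ 2542124 · 4.4510933e-10 ≈ 0.00113.
Since α = 3/2 > 1, p = c/n^{3/2} = o(1/n) is below the triangle threshold p ~ 1/n. Asymptotically E[X] ~ (c³/6)·n^{3(1−α)} = (3³/6)·n^{-1.5} → 0, so by Markov's inequality G has no triangles w.h.p.

E[X] ≈ 0.00113; in regime p = Θ(1/n^{3/2}) E[X] tends to 0 (below the triangle threshold p ~ 1/n).


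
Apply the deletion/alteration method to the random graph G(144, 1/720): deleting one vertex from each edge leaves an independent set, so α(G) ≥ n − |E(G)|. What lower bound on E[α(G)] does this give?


E[|E(G)|] = C(144, 2)·p = 10296 · (1/720) = 143/10.
E[α(G)] ≥ n − E[|E(G)|] = 144 − 143/10 = 1297/10.
Numerically: ≈ 129.700.
(This is only a lower bound; the true E[α(G)] may be larger.)

E[α(G)] ≥ 1297/10 ≈ 129.700.


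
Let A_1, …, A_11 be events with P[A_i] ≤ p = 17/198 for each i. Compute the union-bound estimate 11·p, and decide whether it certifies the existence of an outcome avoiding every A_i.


Union bound: P[∪_{i=1}^{11} A_i] ≤ Σ_i P[A_i] ≤ 11·p = 11·(17/198) = 17/18.
Numerically: 17/18 ≈ 0.9444.
Is 17/18 < 1? YES.
Since P[∪ A_i] ≤ 17/18 < 1, the complement has P[∩ A_i^c] ≥ 1 − 17/18 = 1/18 > 0, so some outcome avoids every A_i.

11·p = 17/18 ≈ 0.9444; existence CERTIFIED by the union bound.


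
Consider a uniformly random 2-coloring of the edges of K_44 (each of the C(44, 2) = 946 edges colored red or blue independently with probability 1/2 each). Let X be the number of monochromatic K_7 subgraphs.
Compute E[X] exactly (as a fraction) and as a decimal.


Let X = Σ_S X_S over the C(44, 7) = 38320568 subsets S of size 7, where X_S = 1 if the K_7 on S is monochromatic.
For a fixed S, the K_7 on S has C(7, 2) = 21 edges. P[all 21 edges red] = (1/2)^21, and likewise for blue, so P[monochromatic] = 2·(1/2)^21 = 2^{1 − 21} = 1/1048576.
By linearity of expectation: E[X] = C(44, 7) · 2^{1 − 21} = 38320568 · 1/1048576 = 4790071/131072.
Numerically: E[X] ≈ 36.545341.

E[X] = C(44,7)·2^(1−C(7,2)) = 4790071/131072 ≈ 36.545341.


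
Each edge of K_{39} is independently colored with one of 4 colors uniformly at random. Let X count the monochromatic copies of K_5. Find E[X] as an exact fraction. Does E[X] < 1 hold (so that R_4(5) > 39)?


E[X] = C(39, 5) · 4^{1 − 10} = 575757 · 4^{−9} = 575757/262144.
As a reduced fraction: E[X] = 575757/262144 ≈ 2.1963387.
Is E[X] < 1? NO.
Since E[X] ≥ 1, the first-moment bound is inconclusive at n = 39; it does NOT by itself certify R_4(5) > 39.

E[X] = 575757/262144 ≈ 2.1963387; E[X] ≥ 1; first-moment method inconclusive here.


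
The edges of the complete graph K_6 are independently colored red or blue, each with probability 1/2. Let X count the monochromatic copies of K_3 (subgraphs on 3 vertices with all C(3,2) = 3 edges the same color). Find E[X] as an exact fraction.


Let X = Σ_S X_S over the C(6, 3) = 20 subsets S of size 3, where X_S = 1 if the K_3 on S is monochromatic.
For a fixed S, the K_3 on S has C(3, 2) = 3 edges. P[all 3 edges red] = (1/2)^3, and likewise for blue, so P[monochromatic] = 2·(1/2)^3 = 2^{1 − 3} = 1/4.
By linearity: E[X] = C(6, 3) · 2^{1 − 3} = 20 · 1/4 = 5.
Numerically: E[X] ≈ 5.000.

E[X] = C(6,3)·2^(1−C(3,2)) = 5 ≈ 5.000.


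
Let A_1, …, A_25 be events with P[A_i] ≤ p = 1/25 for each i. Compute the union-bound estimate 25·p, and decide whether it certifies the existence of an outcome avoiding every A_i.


Union bound: P[∪_{i=1}^{25} A_i] ≤ Σ_i P[A_i] ≤ 25·p = 25·(1/25) = 1.
Numerically: 1 ≈ 1.0000.
Is 1 < 1? NO.
Since the bound 1 is ≥ 1, the union bound is uninformative here; it does NOT by itself certify existence.

25·p = 1 ≈ 1.0000; existence NOT certified by the union bound.


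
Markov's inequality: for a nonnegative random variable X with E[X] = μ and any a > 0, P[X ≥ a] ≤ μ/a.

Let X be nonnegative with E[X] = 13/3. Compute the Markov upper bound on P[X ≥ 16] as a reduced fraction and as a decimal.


μ = E[X] = 13/3, a = 16.
Markov: P[X ≥ 16] ≤ μ/a = (13/3)/16 = 13/48.
Numerically: ≈ 0.27083.
(Since a = 16 > μ = 4.33333, the bound 13/48 is < 1 and informative.)

P[X ≥ 16] ≤ 13/48 ≈ 0.27083.


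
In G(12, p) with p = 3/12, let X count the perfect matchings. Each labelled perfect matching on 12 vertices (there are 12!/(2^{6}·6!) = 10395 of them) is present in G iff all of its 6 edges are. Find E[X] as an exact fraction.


K_12 has 12!/(2^{6}·6!) = 10395 labelled perfect matchings.
For each such perfect matching H, let X_H = 1 if all 6 edges of H are present in G. Then P[X_H = 1] = p^{6} = (1/4)^{6} = 1/4096.
Summing the indicators: E[X] = Σ_H E[X_H] = 10395 · p^{6} = 10395 · 1/4096 = 10395/4096.
Numerically: E[X] ≈ 2.5378.

E[X] = 10395 · (1/4)^{6} = 10395/4096 ≈ 2.5378.


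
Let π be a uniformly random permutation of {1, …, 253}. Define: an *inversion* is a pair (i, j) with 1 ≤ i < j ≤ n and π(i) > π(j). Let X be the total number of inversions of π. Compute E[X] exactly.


Write X = Σ X_I over the C(253, 2) = 31878 pairs i < j, with X_I the indicator of one inversion.
There are 31878 indicators.
For each fixed pair i < j, the values π(i) and π(j) are two distinct elements of {1, …, 253} in uniformly random order; by symmetry P[π(i) > π(j)] = 1/2.
By linearity: E[X] = 31878 · (1/2) = C(253, 2) · (1/2) = 31878/2 = 15939 ≈ 15939.00000.

E[X] = 15939 = 15939.00000.


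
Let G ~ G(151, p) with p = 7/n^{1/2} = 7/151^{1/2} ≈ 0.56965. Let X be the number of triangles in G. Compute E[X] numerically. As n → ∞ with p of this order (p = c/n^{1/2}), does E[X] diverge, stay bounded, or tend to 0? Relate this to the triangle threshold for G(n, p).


Number of potential triangles: C(151, 3) = 562475.
Each occurs with probability p³ ≈ (0.56965)³ ≈ 1.8485393e-01.
By linearity: E[X] = C(151, 3)·p³ ≈ 562475 · 1.8485393e-01 ≈ 103975.71691.
Since α = 1/2 < 1, p = c/n^{1/2} ≫ 1/n is above the triangle threshold p ~ 1/n. Asymptotically E[X] ~ (c³/6)·n^{3(1−α)} = (7³/6)·n^{1.5} → ∞; triangles are abundant w.h.p.

E[X] ≈ 103975.71691; in regime p = Θ(1/n^{1/2}) E[X] diverges (above the triangle threshold p ~ 1/n).


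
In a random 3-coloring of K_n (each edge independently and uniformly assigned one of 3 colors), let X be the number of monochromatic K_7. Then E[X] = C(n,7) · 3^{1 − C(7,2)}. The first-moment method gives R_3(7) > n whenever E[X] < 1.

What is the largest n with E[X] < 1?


We need C(n, 7) · 3^{1 − 21} < 1, i.e. C(n, 7) < 3^{21 − 1} = 3486784401.
Check values of n near the boundary:
  n = 75: C(75, 7) = 1984829850; 1984829850 < 3486784401? YES
  n = 76: C(76, 7) = 2186189400; 2186189400 < 3486784401? YES
  n = 77: C(77, 7) = 2404808340; 2404808340 < 3486784401? YES
  n = 78: C(78, 7) = 2641902120; 2641902120 < 3486784401? YES
  n = 79: C(79, 7) = 2898753715; 2898753715 < 3486784401? YES
  n = 80: C(80, 7) = 3176716400; 3176716400 < 3486784401? YES
  n = 81: C(81, 7) = 3477216600; 3477216600 < 3486784401? YES
  n = 82: C(82, 7) = 3801756816; 3801756816 < 3486784401? NO
  n = 83: C(83, 7) = 4151918628; 4151918628 < 3486784401? NO
The largest n with C(n, 7) < 3486784401 is n = 81 (where E[X] = 42928600/43046721 ≈ 0.997256). Hence R_3(7) > 81, i.e. R_3(7) ≥ 82.

Largest n = 81; hence R_3(7) > 81.


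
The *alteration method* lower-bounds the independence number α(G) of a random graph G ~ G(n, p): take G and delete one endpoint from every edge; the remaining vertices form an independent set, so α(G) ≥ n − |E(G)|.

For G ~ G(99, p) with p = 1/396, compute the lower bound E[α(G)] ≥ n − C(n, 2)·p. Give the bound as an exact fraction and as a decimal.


E[|E(G)|] = C(99, 2)·p = 4851 · (1/396) = 49/4.
E[α(G)] ≥ n − E[|E(G)|] = 99 − 49/4 = 347/4.
Numerically: ≈ 86.750.
(This is only a lower bound; the true E[α(G)] may be larger.)

E[α(G)] ≥ 347/4 ≈ 86.750.


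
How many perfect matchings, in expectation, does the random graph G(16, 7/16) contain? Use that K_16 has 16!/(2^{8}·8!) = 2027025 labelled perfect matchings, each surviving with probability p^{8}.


K_16 has 16!/(2^{8}·8!) = 2027025 labelled perfect matchings.
For each such perfect matching H, let X_H = 1 if all 8 edges of H are present in G. Then P[X_H = 1] = p^{8} = (7/16)^{8} = 5764801/4294967296.
By linearity of expectation: E[X] = Σ_H E[X_H] = 2027025 · p^{8} = 2027025 · 5764801/4294967296 = 11685395747025/4294967296.
Numerically: E[X] ≈ 2721.

E[X] = 2027025 · (7/16)^{8} = 11685395747025/4294967296 ≈ 2721.


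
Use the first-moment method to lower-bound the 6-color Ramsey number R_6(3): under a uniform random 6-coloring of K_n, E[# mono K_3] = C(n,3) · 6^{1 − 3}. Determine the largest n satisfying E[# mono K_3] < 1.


We need C(n, 3) · 6^{1 − 3} < 1, i.e. C(n, 3) < 6^{3 − 1} = 36.
Check values of n near the boundary:
  n = 5: C(5, 3) = 10; 10 < 36? YES
  n = 6: C(6, 3) = 20; 20 < 36? YES
  n = 7: C(7, 3) = 35; 35 < 36? YES
  n = 8: C(8, 3) = 56; 56 < 36? NO
  n = 9: C(9, 3) = 84; 84 < 36? NO
The largest n with C(n, 3) < 36 is n = 7 (where E[X] = 35/36 ≈ 0.9722). Hence R_6(3) > 7, i.e. R_6(3) ≥ 8.

Largest n = 7; hence R_6(3) > 7.


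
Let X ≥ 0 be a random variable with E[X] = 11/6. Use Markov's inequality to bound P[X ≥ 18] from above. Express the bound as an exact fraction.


μ = E[X] = 11/6, a = 18.
Markov: P[X ≥ 18] ≤ μ/a = (11/6)/18 = 11/108.
Numerically: ≈ 0.101852.
(Since a = 18 > μ = 1.833333, the bound 11/108 is < 1 and informative.)

P[X ≥ 18] ≤ 11/108 ≈ 0.101852.


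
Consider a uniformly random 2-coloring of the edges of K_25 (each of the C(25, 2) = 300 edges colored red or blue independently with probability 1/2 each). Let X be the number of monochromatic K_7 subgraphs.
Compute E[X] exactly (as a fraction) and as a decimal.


Let X = Σ_S X_S over the C(25, 7) = 480700 subsets S of size 7, where X_S = 1 if the K_7 on S is monochromatic.
For a fixed S, the K_7 on S has C(7, 2) = 21 edges. P[all 21 edges red] = (1/2)^21, and likewise for blue, so P[monochromatic] = 2·(1/2)^21 = 2^{1 − 21} = 1/1048576.
By linearity: E[X] = C(25, 7) · 2^{1 − 21} = 480700 · 1/1048576 = 120175/262144.
Numerically: E[X] ≈ 0.45843.

E[X] = C(25,7)·2^(1−C(7,2)) = 120175/262144 ≈ 0.45843.


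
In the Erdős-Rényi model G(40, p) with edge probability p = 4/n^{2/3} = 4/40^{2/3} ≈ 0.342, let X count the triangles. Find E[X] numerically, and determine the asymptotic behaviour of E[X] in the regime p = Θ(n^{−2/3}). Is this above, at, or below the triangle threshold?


Number of potential triangles: C(40, 3) = 9880.
Each occurs with probability p³ ≈ (0.342)³ ≈ 4.00000e-02.
By linearity: E[X] = C(40, 3)·p³ ≈ 9880 · 4.00000e-02 ≈ 395.200.
Since α = 2/3 < 1, p = c/n^{2/3} ≫ 1/n is above the triangle threshold p ~ 1/n. Asymptotically E[X] ~ (c³/6)·n^{3(1−α)} = (4³/6)·n^{1} → ∞; triangles are abundant w.h.p.

E[X] ≈ 395.200; in regime p = Θ(1/n^{2/3}) E[X] diverges (above the triangle threshold p ~ 1/n).


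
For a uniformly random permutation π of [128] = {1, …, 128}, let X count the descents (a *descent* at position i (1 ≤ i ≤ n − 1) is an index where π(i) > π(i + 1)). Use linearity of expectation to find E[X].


Write X = Σ X_I over i = 1, …, 127, with X_I the indicator of one descent.
There are 127 indicators.
For each fixed i, the pair (π(i), π(i+1)) is a uniformly random ordered pair of distinct values from {1, …, 128}; by symmetry P[π(i) > π(i+1)] = 1/2.
By linearity: E[X] = 127 · (1/2) = (128 − 1) · (1/2) = 127/2 ≈ 63.500.

E[X] = 127/2 = 63.500.
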